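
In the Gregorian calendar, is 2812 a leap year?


Gregorian leap year rule: divisible by 4, but not by 100, unless also by 400.
2812 is divisible by 4 but not 100 -> leap year

Yes


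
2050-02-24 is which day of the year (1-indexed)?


Date: February 24, 2050
Days in months 1 through 1: 31
Plus 24 days in February

Day of year: 55


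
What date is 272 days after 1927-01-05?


Start: 1927-01-05, add 272 days
January 1927 has 31 days: 31 - 5 = 26 days to January 31 -> 246 left
February 1927 has 28 days -> 218 left
March 1927 has 31 days -> 187 left
April 1927 has 30 days -> 157 left
May 1927 has 31 days -> 126 left
June 1927 has 30 days -> 96 left
July 1927 has 31 days -> 65 left
August 1927 has 31 days -> 34 left
September 1927 has 30 days -> 4 left
October 1927: 4 <= 31 -> lands on October 4

Result: 1927-10-04


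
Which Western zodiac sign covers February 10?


Date: February 10
Conventional tropical zodiac dates: Aquarius from January 20 onward; Pisces starts February 19
February 10 falls within the Aquarius range

Aquarius


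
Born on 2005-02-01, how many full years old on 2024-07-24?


Birth: 2005-02-01
Reference: 2024-07-24
Year difference: 2024 - 2005 = 19

19 years old


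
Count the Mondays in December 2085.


December 2085 has 31 days
Anchor: Jan 1, 2085. With p = 2085 - 1 = 2084: (p + p//4 - p//100 + p//400) mod 7 = (2084 + 521 - 20 + 5) mod 7 = 2590 mod 7 = 0 -> Monday (Mon=0 ... Sun=6)
Days before December (Jan-Nov): 334; December 1 index = (0 + 334) mod 7 = 5 -> Saturday
First Monday is December 3
Mondays: 3, 10, 17, 24, 31

5 Mondays


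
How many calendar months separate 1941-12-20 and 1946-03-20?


From December 1941 to March 1946
5 years * 12 = 60 months, minus 9 months = 51

51 months


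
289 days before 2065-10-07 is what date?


Start: 2065-10-07, subtract 289 days
Back 7 days from October 7 reaches September 30, 2065 -> 282 left
September 2065 has 30 days -> back to August 31, 2065 -> 252 left
August 2065 has 31 days -> back to July 31, 2065 -> 221 left
July 2065 has 31 days -> back to June 30, 2065 -> 190 left
June 2065 has 30 days -> back to May 31, 2065 -> 160 left
May 2065 has 31 days -> back to April 30, 2065 -> 129 left
April 2065 has 30 days -> back to March 31, 2065 -> 99 left
March 2065 has 31 days -> back to February 28, 2065 -> 68 left
February 2065 has 28 days -> back to January 31, 2065 -> 40 left
January 2065 has 31 days -> back to December 31, 2064 -> 9 left
December 2064: 31 - 9 = 22 -> lands on December 22

Result: 2064-12-22


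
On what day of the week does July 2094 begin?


Target: July 1, 2094
Anchor: Jan 1, 2094. With p = 2094 - 1 = 2093: (p + p//4 - p//100 + p//400) mod 7 = (2093 + 523 - 20 + 5) mod 7 = 2601 mod 7 = 4 -> Friday (Mon=0 ... Sun=6)
Days before July (Jan-Jun): 181 days
Weekday index = (4 + 181) mod 7 = 3

Thursday


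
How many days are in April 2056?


April 2056

30 days


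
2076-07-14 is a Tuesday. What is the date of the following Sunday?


Current: Tuesday
Target: Sunday
Days ahead: 5

Next Sunday: 2076-07-19


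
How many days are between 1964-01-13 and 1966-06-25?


From 1964-01-13 to 1966-06-25
1964-01-13: day of year = 13
1966-06-25: days before June = 31 + 28 + 31 + 30 + 31 = 151 (1966 is not a leap year); day of year = 151 + 25 = 176
Rest of 1964: 366 - 13 = 353
Full years 1965 (365): 365
Total = 353 + 365 + 176 = 894

894 days


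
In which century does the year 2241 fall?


Century = (year - 1) // 100 + 1
= (2241 - 1) // 100 + 1
= 2240 // 100 + 1
= 22 + 1

23rd century


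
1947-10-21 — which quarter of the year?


Month: October (month 10)
Q1: Jan-Mar, Q2: Apr-Jun, Q3: Jul-Sep, Q4: Oct-Dec

Q4


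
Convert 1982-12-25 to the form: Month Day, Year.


ISO 1982-12-25 parses as year=1982, month=12, day=25
Month 12 -> December

December 25, 1982


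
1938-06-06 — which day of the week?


Date: June 6, 1938
Anchor: Jan 1, 1938. With p = 1938 - 1 = 1937: (p + p//4 - p//100 + p//400) mod 7 = (1937 + 484 - 19 + 4) mod 7 = 2406 mod 7 = 5 -> Saturday (Mon=0 ... Sun=6)
Days before June (Jan-May): 151; offset = 151 + 6 - 1 = 156
Weekday index = (5 + 156) mod 7 = 0

Day of the week: Monday


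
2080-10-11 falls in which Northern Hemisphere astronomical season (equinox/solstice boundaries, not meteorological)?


Date: October 11
Astronomical Autumn (approx.; exact equinox/solstice day varies by year): September 22 to December 20
October 11 falls within the Autumn window

Autumn


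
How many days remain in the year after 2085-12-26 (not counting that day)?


Day of year: 360 of 365
Remaining = 365 - 360

5 days


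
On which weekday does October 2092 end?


October 2092 has 31 days
Anchor: Jan 1, 2092. With p = 2092 - 1 = 2091: (p + p//4 - p//100 + p//400) mod 7 = (2091 + 522 - 20 + 5) mod 7 = 2598 mod 7 = 1 -> Tuesday (Mon=0 ... Sun=6)
Days before October (Jan-Sep): 274; October 1 index = (1 + 274) mod 7 = 2 -> Wednesday
Last day offset: 31 - 1 = 30 days
Weekday index = (2 + 30) mod 7 = 4

Friday, October 31


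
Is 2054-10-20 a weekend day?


Anchor: Jan 1, 2054. With p = 2054 - 1 = 2053: (p + p//4 - p//100 + p//400) mod 7 = (2053 + 513 - 20 + 5) mod 7 = 2551 mod 7 = 3 -> Thursday (Mon=0 ... Sun=6)
Day of year: 293; offset = 292
Weekday index = (3 + 292) mod 7 = 1 -> Tuesday
Weekend days: Saturday, Sunday

No


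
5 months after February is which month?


February is month 2
2 + 5 = 7

July


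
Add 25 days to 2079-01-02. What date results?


Start: 2079-01-02, add 25 days
January 2079 has 31 days; 2 + 25 = 27 stays within January

Result: 2079-01-27


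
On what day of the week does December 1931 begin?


Target: December 1, 1931
Anchor: Jan 1, 1931. With p = 1931 - 1 = 1930: (p + p//4 - p//100 + p//400) mod 7 = (1930 + 482 - 19 + 4) mod 7 = 2397 mod 7 = 3 -> Thursday (Mon=0 ... Sun=6)
Days before December (Jan-Nov): 334 days
Weekday index = (3 + 334) mod 7 = 1

Tuesday


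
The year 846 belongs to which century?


Century = (year - 1) // 100 + 1
= (846 - 1) // 100 + 1
= 845 // 100 + 1
= 8 + 1

9th century


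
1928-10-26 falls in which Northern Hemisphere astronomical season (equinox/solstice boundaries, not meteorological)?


Date: October 26
Astronomical Autumn (approx.; exact equinox/solstice day varies by year): September 22 to December 20
October 26 falls within the Autumn window

Autumn


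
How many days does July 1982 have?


July 1982

31 days


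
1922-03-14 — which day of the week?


Date: March 14, 1922
Anchor: Jan 1, 1922. With p = 1922 - 1 = 1921: (p + p//4 - p//100 + p//400) mod 7 = (1921 + 480 - 19 + 4) mod 7 = 2386 mod 7 = 6 -> Sunday (Mon=0 ... Sun=6)
Days before March (Jan-Feb): 59; offset = 59 + 14 - 1 = 72
Weekday index = (6 + 72) mod 7 = 1

Day of the week: Tuesday


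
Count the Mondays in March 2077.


March 2077 has 31 days
Anchor: Jan 1, 2077. With p = 2077 - 1 = 2076: (p + p//4 - p//100 + p//400) mod 7 = (2076 + 519 - 20 + 5) mod 7 = 2580 mod 7 = 4 -> Friday (Mon=0 ... Sun=6)
Days before March (Jan-Feb): 59; March 1 index = (4 + 59) mod 7 = 0 -> Monday
First Monday is March 1
Mondays: 1, 8, 15, 22, 29

5 Mondays


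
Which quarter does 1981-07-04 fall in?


Month: July (month 7)
Q1: Jan-Mar, Q2: Apr-Jun, Q3: Jul-Sep, Q4: Oct-Dec

Q3


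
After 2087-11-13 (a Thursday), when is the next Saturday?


Current: Thursday
Target: Saturday
Days ahead: 2

Next Saturday: 2087-11-15


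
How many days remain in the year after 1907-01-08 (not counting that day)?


Day of year: 8 of 365
Remaining = 365 - 8

357 days


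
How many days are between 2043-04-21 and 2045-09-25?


From 2043-04-21 to 2045-09-25
2043-04-21: days before April = 31 + 28 + 31 = 90 (2043 is not a leap year); day of year = 90 + 21 = 111
2045-09-25: days before September = 31 + 28 + 31 + 30 + 31 + 30 + 31 + 31 = 243 (2045 is not a leap year); day of year = 243 + 25 = 268
Rest of 2043: 365 - 111 = 254
Full years 2044 (366): 366
Total = 254 + 366 + 268 = 888

888 days


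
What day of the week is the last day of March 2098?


March 2098 has 31 days
Anchor: Jan 1, 2098. With p = 2098 - 1 = 2097: (p + p//4 - p//100 + p//400) mod 7 = (2097 + 524 - 20 + 5) mod 7 = 2606 mod 7 = 2 -> Wednesday (Mon=0 ... Sun=6)
Days before March (Jan-Feb): 59; March 1 index = (2 + 59) mod 7 = 5 -> Saturday
Last day offset: 31 - 1 = 30 days
Weekday index = (5 + 30) mod 7 = 0

Monday, March 31


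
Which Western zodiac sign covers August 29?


Date: August 29
Conventional tropical zodiac dates: Virgo from August 23 onward; Libra starts September 23
August 29 falls within the Virgo range

Virgo


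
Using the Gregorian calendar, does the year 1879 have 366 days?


Gregorian leap year rule: divisible by 4, but not by 100, unless also by 400.
1879 is not divisible by 4 -> not a leap year

No


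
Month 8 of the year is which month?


Month 8 of 12

August


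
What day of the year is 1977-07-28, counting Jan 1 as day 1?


Date: July 28, 1977
Days in months 1 through 6: 181
Plus 28 days in July

Day of year: 209


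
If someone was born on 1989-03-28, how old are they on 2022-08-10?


Birth: 1989-03-28
Reference: 2022-08-10
Year difference: 2022 - 1989 = 33

33 years old


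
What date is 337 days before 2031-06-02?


Start: 2031-06-02, subtract 337 days
Back 2 days from June 2 reaches May 31, 2031 -> 335 left
May 2031 has 31 days -> back to April 30, 2031 -> 304 left
April 2031 has 30 days -> back to March 31, 2031 -> 274 left
March 2031 has 31 days -> back to February 28, 2031 -> 243 left
February 2031 has 28 days -> back to January 31, 2031 -> 215 left
January 2031 has 31 days -> back to December 31, 2030 -> 184 left
December 2030 has 31 days -> back to November 30, 2030 -> 153 left
November 2030 has 30 days -> back to October 31, 2030 -> 123 left
October 2030 has 31 days -> back to September 30, 2030 -> 92 left
September 2030 has 30 days -> back to August 31, 2030 -> 62 left
August 2030 has 31 days -> back to July 31, 2030 -> 31 left
July 2030 has 31 days -> back to June 30, 2030 -> 0 left
June 2030: 30 - 0 = 30 -> lands on June 30

Result: 2030-06-30


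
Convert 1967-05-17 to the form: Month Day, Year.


ISO 1967-05-17 parses as year=1967, month=05, day=17
Month 5 -> May

May 17, 1967


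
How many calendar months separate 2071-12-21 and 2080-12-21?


From December 2071 to December 2080
9 years * 12 = 108 months = 108

108 months


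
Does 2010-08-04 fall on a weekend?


Anchor: Jan 1, 2010. With p = 2010 - 1 = 2009: (p + p//4 - p//100 + p//400) mod 7 = (2009 + 502 - 20 + 5) mod 7 = 2496 mod 7 = 4 -> Friday (Mon=0 ... Sun=6)
Day of year: 216; offset = 215
Weekday index = (4 + 215) mod 7 = 2 -> Wednesday
Weekend days: Saturday, Sunday

No


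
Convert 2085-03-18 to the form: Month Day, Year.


ISO 2085-03-18 parses as year=2085, month=03, day=18
Month 3 -> March

March 18, 2085


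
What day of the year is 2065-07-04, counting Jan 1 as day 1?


Date: July 4, 2065
Days in months 1 through 6: 181
Plus 4 days in July

Day of year: 185


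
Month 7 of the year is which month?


Month 7 of 12

July


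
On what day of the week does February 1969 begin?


Target: February 1, 1969
Anchor: Jan 1, 1969. With p = 1969 - 1 = 1968: (p + p//4 - p//100 + p//400) mod 7 = (1968 + 492 - 19 + 4) mod 7 = 2445 mod 7 = 2 -> Wednesday (Mon=0 ... Sun=6)
Days before February (Jan): 31 days
Weekday index = (2 + 31) mod 7 = 5

Saturday


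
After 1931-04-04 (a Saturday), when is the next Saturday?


Current: Saturday
Target: Saturday
Days ahead: 7

Next Saturday: 1931-04-11


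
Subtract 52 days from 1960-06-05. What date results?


Start: 1960-06-05, subtract 52 days
Back 5 days from June 5 reaches May 31, 1960 -> 47 left
May 1960 has 31 days -> back to April 30, 1960 -> 16 left
April 1960: 30 - 16 = 14 -> lands on April 14

Result: 1960-04-14


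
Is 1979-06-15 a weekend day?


Anchor: Jan 1, 1979. With p = 1979 - 1 = 1978: (p + p//4 - p//100 + p//400) mod 7 = (1978 + 494 - 19 + 4) mod 7 = 2457 mod 7 = 0 -> Monday (Mon=0 ... Sun=6)
Day of year: 166; offset = 165
Weekday index = (0 + 165) mod 7 = 4 -> Friday
Weekend days: Saturday, Sunday

No


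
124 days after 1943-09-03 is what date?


Start: 1943-09-03, add 124 days
September 1943 has 30 days: 30 - 3 = 27 days to September 30 -> 97 left
October 1943 has 31 days -> 66 left
November 1943 has 30 days -> 36 left
December 1943 has 31 days -> 5 left
January 1944: 5 <= 31 -> lands on January 5

Result: 1944-01-05


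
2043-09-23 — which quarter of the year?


Month: September (month 9)
Q1: Jan-Mar, Q2: Apr-Jun, Q3: Jul-Sep, Q4: Oct-Dec

Q3


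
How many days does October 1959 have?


October 1959

31 days


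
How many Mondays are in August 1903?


August 1903 has 31 days
Anchor: Jan 1, 1903. With p = 1903 - 1 = 1902: (p + p//4 - p//100 + p//400) mod 7 = (1902 + 475 - 19 + 4) mod 7 = 2362 mod 7 = 3 -> Thursday (Mon=0 ... Sun=6)
Days before August (Jan-Jul): 212; August 1 index = (3 + 212) mod 7 = 5 -> Saturday
First Monday is August 3
Mondays: 3, 10, 17, 24, 31

5 Mondays


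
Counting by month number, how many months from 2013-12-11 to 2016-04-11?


From December 2013 to April 2016
3 years * 12 = 36 months, minus 8 months = 28

28 months


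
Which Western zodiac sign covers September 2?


Date: September 2
Conventional tropical zodiac dates: Virgo from August 23 onward; Libra starts September 23
September 2 falls within the Virgo range

Virgo


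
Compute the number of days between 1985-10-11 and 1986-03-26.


From 1985-10-11 to 1986-03-26
1985-10-11: days before October = 31 + 28 + 31 + 30 + 31 + 30 + 31 + 31 + 30 = 273 (1985 is not a leap year); day of year = 273 + 11 = 284
1986-03-26: days before March = 31 + 28 = 59 (1986 is not a leap year); day of year = 59 + 26 = 85
Rest of 1985: 365 - 284 = 81
Total = 81 + 85 = 166

166 days


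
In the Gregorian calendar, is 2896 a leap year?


Gregorian leap year rule: divisible by 4, but not by 100, unless also by 400.
2896 is divisible by 4 but not 100 -> leap year

Yes


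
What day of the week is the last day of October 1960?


October 1960 has 31 days
Anchor: Jan 1, 1960. With p = 1960 - 1 = 1959: (p + p//4 - p//100 + p//400) mod 7 = (1959 + 489 - 19 + 4) mod 7 = 2433 mod 7 = 4 -> Friday (Mon=0 ... Sun=6)
Days before October (Jan-Sep): 274; October 1 index = (4 + 274) mod 7 = 5 -> Saturday
Last day offset: 31 - 1 = 30 days
Weekday index = (5 + 30) mod 7 = 0

Monday, October 31


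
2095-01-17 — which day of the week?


Date: January 17, 2095
Anchor: Jan 1, 2095. With p = 2095 - 1 = 2094: (p + p//4 - p//100 + p//400) mod 7 = (2094 + 523 - 20 + 5) mod 7 = 2602 mod 7 = 5 -> Saturday (Mon=0 ... Sun=6)
Days into year = 17 - 1 = 16
Weekday index = (5 + 16) mod 7 = 0

Day of the week: Monday


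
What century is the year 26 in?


Century = (year - 1) // 100 + 1
= (26 - 1) // 100 + 1
= 25 // 100 + 1
= 0 + 1

1st century


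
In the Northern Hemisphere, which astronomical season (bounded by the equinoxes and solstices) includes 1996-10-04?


Date: October 4
Astronomical Autumn (approx.; exact equinox/solstice day varies by year): September 22 to December 20
October 4 falls within the Autumn window

Autumn


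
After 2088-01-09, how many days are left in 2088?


Day of year: 9 of 366
Remaining = 366 - 9

357 days


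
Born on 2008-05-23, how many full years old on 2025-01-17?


Birth: 2008-05-23
Reference: 2025-01-17
Year difference: 2025 - 2008 = 17
Birthday not yet reached in 2025, subtract 1

16 years old


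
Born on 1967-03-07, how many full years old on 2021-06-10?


Birth: 1967-03-07
Reference: 2021-06-10
Year difference: 2021 - 1967 = 54

54 years old


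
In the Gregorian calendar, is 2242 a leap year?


Gregorian leap year rule: divisible by 4, but not by 100, unless also by 400.
2242 is not divisible by 4 -> not a leap year

No


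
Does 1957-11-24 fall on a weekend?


Anchor: Jan 1, 1957. With p = 1957 - 1 = 1956: (p + p//4 - p//100 + p//400) mod 7 = (1956 + 489 - 19 + 4) mod 7 = 2430 mod 7 = 1 -> Tuesday (Mon=0 ... Sun=6)
Day of year: 328; offset = 327
Weekday index = (1 + 327) mod 7 = 6 -> Sunday
Weekend days: Saturday, Sunday

Yes


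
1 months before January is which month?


January is month 1
1 - 1 = 0; wrap: 0 + 12 = 12

December


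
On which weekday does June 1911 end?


June 1911 has 30 days
Anchor: Jan 1, 1911. With p = 1911 - 1 = 1910: (p + p//4 - p//100 + p//400) mod 7 = (1910 + 477 - 19 + 4) mod 7 = 2372 mod 7 = 6 -> Sunday (Mon=0 ... Sun=6)
Days before June (Jan-May): 151; June 1 index = (6 + 151) mod 7 = 3 -> Thursday
Last day offset: 30 - 1 = 29 days
Weekday index = (3 + 29) mod 7 = 4

Friday, June 30


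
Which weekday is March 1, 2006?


Target: March 1, 2006
Anchor: Jan 1, 2006. With p = 2006 - 1 = 2005: (p + p//4 - p//100 + p//400) mod 7 = (2005 + 501 - 20 + 5) mod 7 = 2491 mod 7 = 6 -> Sunday (Mon=0 ... Sun=6)
Days before March (Jan-Feb): 59 days
Weekday index = (6 + 59) mod 7 = 2

Wednesday


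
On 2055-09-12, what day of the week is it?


Date: September 12, 2055
Anchor: Jan 1, 2055. With p = 2055 - 1 = 2054: (p + p//4 - p//100 + p//400) mod 7 = (2054 + 513 - 20 + 5) mod 7 = 2552 mod 7 = 4 -> Friday (Mon=0 ... Sun=6)
Days before September (Jan-Aug): 243; offset = 243 + 12 - 1 = 254
Weekday index = (4 + 254) mod 7 = 6

Day of the week: Sunday


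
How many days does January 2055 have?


January 2055

31 days


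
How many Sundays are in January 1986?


January 1986 has 31 days
Anchor: Jan 1, 1986. With p = 1986 - 1 = 1985: (p + p//4 - p//100 + p//400) mod 7 = (1985 + 496 - 19 + 4) mod 7 = 2466 mod 7 = 2 -> Wednesday (Mon=0 ... Sun=6)
January 1 is the anchor itself -> Wednesday
First Sunday is January 5
Sundays: 5, 12, 19, 26

4 Sundays


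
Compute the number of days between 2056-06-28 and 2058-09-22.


From 2056-06-28 to 2058-09-22
2056-06-28: days before June = 31 + 29 + 31 + 30 + 31 = 152 (2056 is a leap year); day of year = 152 + 28 = 180
2058-09-22: days before September = 31 + 28 + 31 + 30 + 31 + 30 + 31 + 31 = 243 (2058 is not a leap year); day of year = 243 + 22 = 265
Rest of 2056: 366 - 180 = 186
Full years 2057 (365): 365
Total = 186 + 365 + 265 = 816

816 days


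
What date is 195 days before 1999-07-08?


Start: 1999-07-08, subtract 195 days
Back 8 days from July 8 reaches June 30, 1999 -> 187 left
June 1999 has 30 days -> back to May 31, 1999 -> 157 left
May 1999 has 31 days -> back to April 30, 1999 -> 126 left
April 1999 has 30 days -> back to March 31, 1999 -> 96 left
March 1999 has 31 days -> back to February 28, 1999 -> 65 left
February 1999 has 28 days -> back to January 31, 1999 -> 37 left
January 1999 has 31 days -> back to December 31, 1998 -> 6 left
December 1998: 31 - 6 = 25 -> lands on December 25

Result: 1998-12-25


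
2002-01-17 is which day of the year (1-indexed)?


Date: January 17, 2002
No months before January
Plus 17 days in January

Day of year: 17


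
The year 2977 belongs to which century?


Century = (year - 1) // 100 + 1
= (2977 - 1) // 100 + 1
= 2976 // 100 + 1
= 29 + 1

30th century


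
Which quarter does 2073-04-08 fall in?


Month: April (month 4)
Q1: Jan-Mar, Q2: Apr-Jun, Q3: Jul-Sep, Q4: Oct-Dec

Q2


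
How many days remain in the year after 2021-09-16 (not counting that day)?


Day of year: 259 of 365
Remaining = 365 - 259

106 days


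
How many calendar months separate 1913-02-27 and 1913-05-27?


From February 1913 to May 1913
0 years * 12 = 0 months, plus 3 months = 3

3 months


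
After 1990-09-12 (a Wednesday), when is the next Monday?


Current: Wednesday
Target: Monday
Days ahead: 5

Next Monday: 1990-09-17


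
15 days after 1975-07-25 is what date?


Start: 1975-07-25, add 15 days
July 1975 has 31 days: 31 - 25 = 6 days to July 31 -> 9 left
August 1975: 9 <= 31 -> lands on August 9

Result: 1975-08-09


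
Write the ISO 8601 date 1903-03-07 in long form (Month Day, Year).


ISO 1903-03-07 parses as year=1903, month=03, day=07
Month 3 -> March

March 7, 1903


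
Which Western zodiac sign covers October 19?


Date: October 19
Conventional tropical zodiac dates: Libra from September 23 onward; Scorpio starts October 23
October 19 falls within the Libra range

Libra


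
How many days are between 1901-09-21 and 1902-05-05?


From 1901-09-21 to 1902-05-05
1901-09-21: days before September = 31 + 28 + 31 + 30 + 31 + 30 + 31 + 31 = 243 (1901 is not a leap year); day of year = 243 + 21 = 264
1902-05-05: days before May = 31 + 28 + 31 + 30 = 120 (1902 is not a leap year); day of year = 120 + 5 = 125
Rest of 1901: 365 - 264 = 101
Total = 101 + 125 = 226

226 days


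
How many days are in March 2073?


March 2073

31 days


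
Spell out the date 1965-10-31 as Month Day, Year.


ISO 1965-10-31 parses as year=1965, month=10, day=31
Month 10 -> October

October 31, 1965


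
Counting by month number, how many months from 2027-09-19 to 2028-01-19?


From September 2027 to January 2028
1 year * 12 = 12 months, minus 8 months = 4

4 months


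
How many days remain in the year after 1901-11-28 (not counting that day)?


Day of year: 332 of 365
Remaining = 365 - 332

33 days


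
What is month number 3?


Month 3 of 12

March


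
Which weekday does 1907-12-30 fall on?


Date: December 30, 1907
Anchor: Jan 1, 1907. With p = 1907 - 1 = 1906: (p + p//4 - p//100 + p//400) mod 7 = (1906 + 476 - 19 + 4) mod 7 = 2367 mod 7 = 1 -> Tuesday (Mon=0 ... Sun=6)
Days before December (Jan-Nov): 334; offset = 334 + 30 - 1 = 363
Weekday index = (1 + 363) mod 7 = 0

Day of the week: Monday


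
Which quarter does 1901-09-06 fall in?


Month: September (month 9)
Q1: Jan-Mar, Q2: Apr-Jun, Q3: Jul-Sep, Q4: Oct-Dec

Q3


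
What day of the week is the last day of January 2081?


January 2081 has 31 days
Anchor: Jan 1, 2081. With p = 2081 - 1 = 2080: (p + p//4 - p//100 + p//400) mod 7 = (2080 + 520 - 20 + 5) mod 7 = 2585 mod 7 = 2 -> Wednesday (Mon=0 ... Sun=6)
January 1 is the anchor itself -> Wednesday
Last day offset: 31 - 1 = 30 days
Weekday index = (2 + 30) mod 7 = 4

Friday, January 31


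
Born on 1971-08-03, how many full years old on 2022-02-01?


Birth: 1971-08-03
Reference: 2022-02-01
Year difference: 2022 - 1971 = 51
Birthday not yet reached in 2022, subtract 1

50 years old


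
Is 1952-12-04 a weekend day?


Anchor: Jan 1, 1952. With p = 1952 - 1 = 1951: (p + p//4 - p//100 + p//400) mod 7 = (1951 + 487 - 19 + 4) mod 7 = 2423 mod 7 = 1 -> Tuesday (Mon=0 ... Sun=6)
Day of year: 339; offset = 338
Weekday index = (1 + 338) mod 7 = 3 -> Thursday
Weekend days: Saturday, Sunday

No


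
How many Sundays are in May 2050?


May 2050 has 31 days
Anchor: Jan 1, 2050. With p = 2050 - 1 = 2049: (p + p//4 - p//100 + p//400) mod 7 = (2049 + 512 - 20 + 5) mod 7 = 2546 mod 7 = 5 -> Saturday (Mon=0 ... Sun=6)
Days before May (Jan-Apr): 120; May 1 index = (5 + 120) mod 7 = 6 -> Sunday
First Sunday is May 1
Sundays: 1, 8, 15, 22, 29

5 Sundays


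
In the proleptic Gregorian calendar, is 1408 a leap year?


Gregorian leap year rule: divisible by 4, but not by 100, unless also by 400.
1408 is divisible by 4 but not 100 -> leap year

Yes


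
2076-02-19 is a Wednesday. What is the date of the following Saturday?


Current: Wednesday
Target: Saturday
Days ahead: 3

Next Saturday: 2076-02-22


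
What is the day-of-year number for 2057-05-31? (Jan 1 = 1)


Date: May 31, 2057
Days in months 1 through 4: 120
Plus 31 days in May

Day of year: 151


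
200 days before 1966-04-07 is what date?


Start: 1966-04-07, subtract 200 days
Back 7 days from April 7 reaches March 31, 1966 -> 193 left
March 1966 has 31 days -> back to February 28, 1966 -> 162 left
February 1966 has 28 days -> back to January 31, 1966 -> 134 left
January 1966 has 31 days -> back to December 31, 1965 -> 103 left
December 1965 has 31 days -> back to November 30, 1965 -> 72 left
November 1965 has 30 days -> back to October 31, 1965 -> 42 left
October 1965 has 31 days -> back to September 30, 1965 -> 11 left
September 1965: 30 - 11 = 19 -> lands on September 19

Result: 1965-09-19


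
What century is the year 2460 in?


Century = (year - 1) // 100 + 1
= (2460 - 1) // 100 + 1
= 2459 // 100 + 1
= 24 + 1

25th century


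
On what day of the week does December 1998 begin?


Target: December 1, 1998
Anchor: Jan 1, 1998. With p = 1998 - 1 = 1997: (p + p//4 - p//100 + p//400) mod 7 = (1997 + 499 - 19 + 4) mod 7 = 2481 mod 7 = 3 -> Thursday (Mon=0 ... Sun=6)
Days before December (Jan-Nov): 334 days
Weekday index = (3 + 334) mod 7 = 1

Tuesday


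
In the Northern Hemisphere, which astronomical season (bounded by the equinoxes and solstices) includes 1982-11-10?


Date: November 10
Astronomical Autumn (approx.; exact equinox/solstice day varies by year): September 22 to December 20
November 10 falls within the Autumn window

Autumn


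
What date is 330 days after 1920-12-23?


Start: 1920-12-23, add 330 days
December 1920 has 31 days: 31 - 23 = 8 days to December 31 -> 322 left
January 1921 has 31 days -> 291 left
February 1921 has 28 days -> 263 left
March 1921 has 31 days -> 232 left
April 1921 has 30 days -> 202 left
May 1921 has 31 days -> 171 left
June 1921 has 30 days -> 141 left
July 1921 has 31 days -> 110 left
August 1921 has 31 days -> 79 left
September 1921 has 30 days -> 49 left
October 1921 has 31 days -> 18 left
November 1921: 18 <= 30 -> lands on November 18

Result: 1921-11-18


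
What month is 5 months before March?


March is month 3
3 - 5 = -2; wrap: -2 + 12 = 10

October


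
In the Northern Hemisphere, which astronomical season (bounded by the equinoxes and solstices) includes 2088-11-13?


Date: November 13
Astronomical Autumn (approx.; exact equinox/solstice day varies by year): September 22 to December 20
November 13 falls within the Autumn window

Autumn


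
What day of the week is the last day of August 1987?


August 1987 has 31 days
Anchor: Jan 1, 1987. With p = 1987 - 1 = 1986: (p + p//4 - p//100 + p//400) mod 7 = (1986 + 496 - 19 + 4) mod 7 = 2467 mod 7 = 3 -> Thursday (Mon=0 ... Sun=6)
Days before August (Jan-Jul): 212; August 1 index = (3 + 212) mod 7 = 5 -> Saturday
Last day offset: 31 - 1 = 30 days
Weekday index = (5 + 30) mod 7 = 0

Monday, August 31


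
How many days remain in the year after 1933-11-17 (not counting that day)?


Day of year: 321 of 365
Remaining = 365 - 321

44 days


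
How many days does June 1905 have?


June 1905

30 days


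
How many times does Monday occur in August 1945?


August 1945 has 31 days
Anchor: Jan 1, 1945. With p = 1945 - 1 = 1944: (p + p//4 - p//100 + p//400) mod 7 = (1944 + 486 - 19 + 4) mod 7 = 2415 mod 7 = 0 -> Monday (Mon=0 ... Sun=6)
Days before August (Jan-Jul): 212; August 1 index = (0 + 212) mod 7 = 2 -> Wednesday
First Monday is August 6
Mondays: 6, 13, 20, 27

4 Mondays


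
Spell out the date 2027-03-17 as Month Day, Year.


ISO 2027-03-17 parses as year=2027, month=03, day=17
Month 3 -> March

March 17, 2027


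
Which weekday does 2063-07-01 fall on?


Date: July 1, 2063
Anchor: Jan 1, 2063. With p = 2063 - 1 = 2062: (p + p//4 - p//100 + p//400) mod 7 = (2062 + 515 - 20 + 5) mod 7 = 2562 mod 7 = 0 -> Monday (Mon=0 ... Sun=6)
Days before July (Jan-Jun): 181; offset = 181 + 1 - 1 = 181
Weekday index = (0 + 181) mod 7 = 6

Day of the week: Sunday


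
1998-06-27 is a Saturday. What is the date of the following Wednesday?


Current: Saturday
Target: Wednesday
Days ahead: 4

Next Wednesday: 1998-07-01


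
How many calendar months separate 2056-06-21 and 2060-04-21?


From June 2056 to April 2060
4 years * 12 = 48 months, minus 2 months = 46

46 months


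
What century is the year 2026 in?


Century = (year - 1) // 100 + 1
= (2026 - 1) // 100 + 1
= 2025 // 100 + 1
= 20 + 1

21st century


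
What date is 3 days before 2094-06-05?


Start: 2094-06-05, subtract 3 days
5 - 3 = 2 stays within June 2094

Result: 2094-06-02


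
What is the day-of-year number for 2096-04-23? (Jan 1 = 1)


Date: April 23, 2096
Days in months 1 through 3: 91
Plus 23 days in April

Day of year: 114


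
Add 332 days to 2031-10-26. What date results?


Start: 2031-10-26, add 332 days
October 2031 has 31 days: 31 - 26 = 5 days to October 31 -> 327 left
November 2031 has 30 days -> 297 left
December 2031 has 31 days -> 266 left
January 2032 has 31 days -> 235 left
February 2032 has 29 days -> 206 left
March 2032 has 31 days -> 175 left
April 2032 has 30 days -> 145 left
May 2032 has 31 days -> 114 left
June 2032 has 30 days -> 84 left
July 2032 has 31 days -> 53 left
August 2032 has 31 days -> 22 left
September 2032: 22 <= 30 -> lands on September 22

Result: 2032-09-22


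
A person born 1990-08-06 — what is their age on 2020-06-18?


Birth: 1990-08-06
Reference: 2020-06-18
Year difference: 2020 - 1990 = 30
Birthday not yet reached in 2020, subtract 1

29 years old


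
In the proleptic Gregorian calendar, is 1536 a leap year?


Gregorian leap year rule: divisible by 4, but not by 100, unless also by 400.
1536 is divisible by 4 but not 100 -> leap year

Yes


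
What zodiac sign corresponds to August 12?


Date: August 12
Conventional tropical zodiac dates: Leo from July 23 onward; Virgo starts August 23
August 12 falls within the Leo range

Leo


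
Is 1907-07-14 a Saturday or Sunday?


Anchor: Jan 1, 1907. With p = 1907 - 1 = 1906: (p + p//4 - p//100 + p//400) mod 7 = (1906 + 476 - 19 + 4) mod 7 = 2367 mod 7 = 1 -> Tuesday (Mon=0 ... Sun=6)
Day of year: 195; offset = 194
Weekday index = (1 + 194) mod 7 = 6 -> Sunday
Weekend days: Saturday, Sunday

Yes


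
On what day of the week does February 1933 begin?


Target: February 1, 1933
Anchor: Jan 1, 1933. With p = 1933 - 1 = 1932: (p + p//4 - p//100 + p//400) mod 7 = (1932 + 483 - 19 + 4) mod 7 = 2400 mod 7 = 6 -> Sunday (Mon=0 ... Sun=6)
Days before February (Jan): 31 days
Weekday index = (6 + 31) mod 7 = 2

Wednesday


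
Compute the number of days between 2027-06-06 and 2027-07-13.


From 2027-06-06 to 2027-07-13
2027-06-06: days before June = 31 + 28 + 31 + 30 + 31 = 151 (2027 is not a leap year); day of year = 151 + 6 = 157
2027-07-13: days before July = 31 + 28 + 31 + 30 + 31 + 30 = 181 (2027 is not a leap year); day of year = 181 + 13 = 194
Same year: 194 - 157 = 37

37 days


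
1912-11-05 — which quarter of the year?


Month: November (month 11)
Q1: Jan-Mar, Q2: Apr-Jun, Q3: Jul-Sep, Q4: Oct-Dec

Q4


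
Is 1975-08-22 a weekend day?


Anchor: Jan 1, 1975. With p = 1975 - 1 = 1974: (p + p//4 - p//100 + p//400) mod 7 = (1974 + 493 - 19 + 4) mod 7 = 2452 mod 7 = 2 -> Wednesday (Mon=0 ... Sun=6)
Day of year: 234; offset = 233
Weekday index = (2 + 233) mod 7 = 4 -> Friday
Weekend days: Saturday, Sunday

No


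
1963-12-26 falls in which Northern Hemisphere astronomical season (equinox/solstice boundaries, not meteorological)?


Date: December 26
Astronomical Winter (approx.; exact equinox/solstice day varies by year): December 21 to March 19
December 26 falls within the Winter window

Winter


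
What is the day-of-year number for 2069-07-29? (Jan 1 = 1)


Date: July 29, 2069
Days in months 1 through 6: 181
Plus 29 days in July

Day of year: 210


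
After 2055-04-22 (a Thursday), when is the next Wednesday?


Current: Thursday
Target: Wednesday
Days ahead: 6

Next Wednesday: 2055-04-28


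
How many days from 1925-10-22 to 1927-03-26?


From 1925-10-22 to 1927-03-26
1925-10-22: days before October = 31 + 28 + 31 + 30 + 31 + 30 + 31 + 31 + 30 = 273 (1925 is not a leap year); day of year = 273 + 22 = 295
1927-03-26: days before March = 31 + 28 = 59 (1927 is not a leap year); day of year = 59 + 26 = 85
Rest of 1925: 365 - 295 = 70
Full years 1926 (365): 365
Total = 70 + 365 + 85 = 520

520 days


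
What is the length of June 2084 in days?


June 2084

30 days


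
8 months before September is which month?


September is month 9
9 - 8 = 1

January


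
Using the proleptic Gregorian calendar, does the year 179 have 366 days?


Gregorian leap year rule: divisible by 4, but not by 100, unless also by 400.
179 is not divisible by 4 -> not a leap year

No


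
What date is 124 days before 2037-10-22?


Start: 2037-10-22, subtract 124 days
Back 22 days from October 22 reaches September 30, 2037 -> 102 left
September 2037 has 30 days -> back to August 31, 2037 -> 72 left
August 2037 has 31 days -> back to July 31, 2037 -> 41 left
July 2037 has 31 days -> back to June 30, 2037 -> 10 left
June 2037: 30 - 10 = 20 -> lands on June 20

Result: 2037-06-20


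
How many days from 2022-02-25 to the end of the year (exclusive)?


Day of year: 56 of 365
Remaining = 365 - 56

309 days


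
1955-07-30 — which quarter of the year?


Month: July (month 7)
Q1: Jan-Mar, Q2: Apr-Jun, Q3: Jul-Sep, Q4: Oct-Dec

Q3


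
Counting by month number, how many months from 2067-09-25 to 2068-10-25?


From September 2067 to October 2068
1 year * 12 = 12 months, plus 1 month = 13

13 months


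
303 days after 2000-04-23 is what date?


Start: 2000-04-23, add 303 days
April 2000 has 30 days: 30 - 23 = 7 days to April 30 -> 296 left
May 2000 has 31 days -> 265 left
June 2000 has 30 days -> 235 left
July 2000 has 31 days -> 204 left
August 2000 has 31 days -> 173 left
September 2000 has 30 days -> 143 left
October 2000 has 31 days -> 112 left
November 2000 has 30 days -> 82 left
December 2000 has 31 days -> 51 left
January 2001 has 31 days -> 20 left
February 2001: 20 <= 28 -> lands on February 20

Result: 2001-02-20


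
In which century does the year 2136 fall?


Century = (year - 1) // 100 + 1
= (2136 - 1) // 100 + 1
= 2135 // 100 + 1
= 21 + 1

22nd century


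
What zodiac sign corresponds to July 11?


Date: July 11
Conventional tropical zodiac dates: Cancer from June 21 onward; Leo starts July 23
July 11 falls within the Cancer range

Cancer


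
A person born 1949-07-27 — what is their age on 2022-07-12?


Birth: 1949-07-27
Reference: 2022-07-12
Year difference: 2022 - 1949 = 73
Birthday not yet reached in 2022, subtract 1

72 years old


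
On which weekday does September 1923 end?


September 1923 has 30 days
Anchor: Jan 1, 1923. With p = 1923 - 1 = 1922: (p + p//4 - p//100 + p//400) mod 7 = (1922 + 480 - 19 + 4) mod 7 = 2387 mod 7 = 0 -> Monday (Mon=0 ... Sun=6)
Days before September (Jan-Aug): 243; September 1 index = (0 + 243) mod 7 = 5 -> Saturday
Last day offset: 30 - 1 = 29 days
Weekday index = (5 + 29) mod 7 = 6

Sunday, September 30


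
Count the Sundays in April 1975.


April 1975 has 30 days
Anchor: Jan 1, 1975. With p = 1975 - 1 = 1974: (p + p//4 - p//100 + p//400) mod 7 = (1974 + 493 - 19 + 4) mod 7 = 2452 mod 7 = 2 -> Wednesday (Mon=0 ... Sun=6)
Days before April (Jan-Mar): 90; April 1 index = (2 + 90) mod 7 = 1 -> Tuesday
First Sunday is April 6
Sundays: 6, 13, 20, 27

4 Sundays


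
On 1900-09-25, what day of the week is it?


Date: September 25, 1900
Anchor: Jan 1, 1900. With p = 1900 - 1 = 1899: (p + p//4 - p//100 + p//400) mod 7 = (1899 + 474 - 18 + 4) mod 7 = 2359 mod 7 = 0 -> Monday (Mon=0 ... Sun=6)
Days before September (Jan-Aug): 243; offset = 243 + 25 - 1 = 267
Weekday index = (0 + 267) mod 7 = 1

Day of the week: Tuesday


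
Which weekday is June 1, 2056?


Target: June 1, 2056
Anchor: Jan 1, 2056. With p = 2056 - 1 = 2055: (p + p//4 - p//100 + p//400) mod 7 = (2055 + 513 - 20 + 5) mod 7 = 2553 mod 7 = 5 -> Saturday (Mon=0 ... Sun=6)
Days before June (Jan-May): 152 days
Weekday index = (5 + 152) mod 7 = 3

Thursday


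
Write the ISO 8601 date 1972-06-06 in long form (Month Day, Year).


ISO 1972-06-06 parses as year=1972, month=06, day=06
Month 6 -> June

June 6, 1972


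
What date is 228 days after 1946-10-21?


Start: 1946-10-21, add 228 days
October 1946 has 31 days: 31 - 21 = 10 days to October 31 -> 218 left
November 1946 has 30 days -> 188 left
December 1946 has 31 days -> 157 left
January 1947 has 31 days -> 126 left
February 1947 has 28 days -> 98 left
March 1947 has 31 days -> 67 left
April 1947 has 30 days -> 37 left
May 1947 has 31 days -> 6 left
June 1947: 6 <= 30 -> lands on June 6

Result: 1947-06-06


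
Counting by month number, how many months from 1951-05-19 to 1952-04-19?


From May 1951 to April 1952
1 year * 12 = 12 months, minus 1 month = 11

11 months


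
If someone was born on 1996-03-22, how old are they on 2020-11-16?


Birth: 1996-03-22
Reference: 2020-11-16
Year difference: 2020 - 1996 = 24

24 years old


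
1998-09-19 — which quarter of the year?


Month: September (month 9)
Q1: Jan-Mar, Q2: Apr-Jun, Q3: Jul-Sep, Q4: Oct-Dec

Q3


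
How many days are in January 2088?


January 2088

31 days


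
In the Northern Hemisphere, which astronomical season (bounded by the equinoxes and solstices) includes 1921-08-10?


Date: August 10
Astronomical Summer (approx.; exact equinox/solstice day varies by year): June 21 to September 21
August 10 falls within the Summer window

Summer


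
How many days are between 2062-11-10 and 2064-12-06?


From 2062-11-10 to 2064-12-06
2062-11-10: days before November = 31 + 28 + 31 + 30 + 31 + 30 + 31 + 31 + 30 + 31 = 304 (2062 is not a leap year); day of year = 304 + 10 = 314
2064-12-06: days before December = 31 + 29 + 31 + 30 + 31 + 30 + 31 + 31 + 30 + 31 + 30 = 335 (2064 is a leap year); day of year = 335 + 6 = 341
Rest of 2062: 365 - 314 = 51
Full years 2063 (365): 365
Total = 51 + 365 + 341 = 757

757 days


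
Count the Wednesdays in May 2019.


May 2019 has 31 days
Anchor: Jan 1, 2019. With p = 2019 - 1 = 2018: (p + p//4 - p//100 + p//400) mod 7 = (2018 + 504 - 20 + 5) mod 7 = 2507 mod 7 = 1 -> Tuesday (Mon=0 ... Sun=6)
Days before May (Jan-Apr): 120; May 1 index = (1 + 120) mod 7 = 2 -> Wednesday
First Wednesday is May 1
Wednesdays: 1, 8, 15, 22, 29

5 Wednesdays


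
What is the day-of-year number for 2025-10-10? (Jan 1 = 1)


Date: October 10, 2025
Days in months 1 through 9: 273
Plus 10 days in October

Day of year: 283


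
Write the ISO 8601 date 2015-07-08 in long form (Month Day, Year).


ISO 2015-07-08 parses as year=2015, month=07, day=08
Month 7 -> July

July 8, 2015


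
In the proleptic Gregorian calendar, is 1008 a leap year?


Gregorian leap year rule: divisible by 4, but not by 100, unless also by 400.
1008 is divisible by 4 but not 100 -> leap year

Yes


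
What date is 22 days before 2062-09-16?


Start: 2062-09-16, subtract 22 days
Back 16 days from September 16 reaches August 31, 2062 -> 6 left
August 2062: 31 - 6 = 25 -> lands on August 25

Result: 2062-08-25


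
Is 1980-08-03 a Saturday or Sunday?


Anchor: Jan 1, 1980. With p = 1980 - 1 = 1979: (p + p//4 - p//100 + p//400) mod 7 = (1979 + 494 - 19 + 4) mod 7 = 2458 mod 7 = 1 -> Tuesday (Mon=0 ... Sun=6)
Day of year: 216; offset = 215
Weekday index = (1 + 215) mod 7 = 6 -> Sunday
Weekend days: Saturday, Sunday

Yes


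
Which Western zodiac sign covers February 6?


Date: February 6
Conventional tropical zodiac dates: Aquarius from January 20 onward; Pisces starts February 19
February 6 falls within the Aquarius range

Aquarius


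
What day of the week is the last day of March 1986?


March 1986 has 31 days
Anchor: Jan 1, 1986. With p = 1986 - 1 = 1985: (p + p//4 - p//100 + p//400) mod 7 = (1985 + 496 - 19 + 4) mod 7 = 2466 mod 7 = 2 -> Wednesday (Mon=0 ... Sun=6)
Days before March (Jan-Feb): 59; March 1 index = (2 + 59) mod 7 = 5 -> Saturday
Last day offset: 31 - 1 = 30 days
Weekday index = (5 + 30) mod 7 = 0

Monday, March 31
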